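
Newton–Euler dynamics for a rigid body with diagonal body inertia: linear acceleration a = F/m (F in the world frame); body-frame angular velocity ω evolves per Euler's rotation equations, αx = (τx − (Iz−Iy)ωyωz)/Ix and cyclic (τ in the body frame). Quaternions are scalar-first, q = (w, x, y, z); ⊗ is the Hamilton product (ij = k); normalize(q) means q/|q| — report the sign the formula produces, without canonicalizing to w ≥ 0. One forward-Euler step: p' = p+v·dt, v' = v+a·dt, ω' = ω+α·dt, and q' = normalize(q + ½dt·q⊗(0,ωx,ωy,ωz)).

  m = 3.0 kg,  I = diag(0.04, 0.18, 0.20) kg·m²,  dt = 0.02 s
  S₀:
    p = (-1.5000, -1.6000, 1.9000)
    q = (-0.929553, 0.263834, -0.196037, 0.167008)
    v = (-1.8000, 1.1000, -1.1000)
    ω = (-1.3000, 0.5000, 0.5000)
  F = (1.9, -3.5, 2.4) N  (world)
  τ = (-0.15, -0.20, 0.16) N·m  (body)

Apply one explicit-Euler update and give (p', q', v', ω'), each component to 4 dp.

ω×(Iω) gyroscopic = (0.0050, 0.1040, -0.0910)
angular accel α = (-3.8750, -1.6889, 1.2550)
ω' = ω + α·dt = (-1.3775, 0.4662, 0.5251)
Hamilton product q⊗(0,ω) = (0.3574987, 1.0268964, -0.8138039, -0.5877076)
updated quaternion q' = (-0.9259, 0.2741, -0.2042, 0.1611)
p + v·dt = (-1.5360, -1.5780, 1.8780)
v + (F/m)dt = (-1.7873, 1.0767, -1.0840)

p' = (-1.5360, -1.5780, 1.8780)
q' = (-0.9259, 0.2741, -0.2042, 0.1611)
v' = (-1.7873, 1.0767, -1.0840)
ω' = (-1.3775, 0.4662, 0.5251)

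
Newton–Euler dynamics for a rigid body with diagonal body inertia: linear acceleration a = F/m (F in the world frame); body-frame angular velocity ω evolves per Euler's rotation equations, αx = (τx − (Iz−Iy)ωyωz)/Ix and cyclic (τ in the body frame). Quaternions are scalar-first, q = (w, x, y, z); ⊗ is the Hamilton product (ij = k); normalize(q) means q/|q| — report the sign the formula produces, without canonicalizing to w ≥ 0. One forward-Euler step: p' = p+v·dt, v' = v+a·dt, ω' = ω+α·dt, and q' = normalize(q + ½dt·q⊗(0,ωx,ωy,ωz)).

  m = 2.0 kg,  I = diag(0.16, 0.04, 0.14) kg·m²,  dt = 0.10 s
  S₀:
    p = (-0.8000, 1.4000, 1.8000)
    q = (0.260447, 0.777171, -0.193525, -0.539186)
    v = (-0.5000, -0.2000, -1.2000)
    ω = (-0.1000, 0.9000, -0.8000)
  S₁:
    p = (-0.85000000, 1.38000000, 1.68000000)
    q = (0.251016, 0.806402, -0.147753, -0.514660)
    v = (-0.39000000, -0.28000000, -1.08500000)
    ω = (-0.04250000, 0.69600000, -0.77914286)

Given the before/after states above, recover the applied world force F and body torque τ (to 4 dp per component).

F = (2.2000, -1.6000, 2.3000)
τ = (0.0200, -0.0800, 0.0400)

velocity change Δv = (0.11000000, -0.08000000, 0.11500000)
applied force F = (2.2000, -1.6000, 2.3000)
ω₁ − ω₀ = (0.05750000, -0.20400000, 0.02085714)
precession coupling = (-0.0720, 0.0016, 0.0108)
τ = I·(Δω/dt) + ω₀×(Iω₀) = (0.0200, -0.0800, 0.0400)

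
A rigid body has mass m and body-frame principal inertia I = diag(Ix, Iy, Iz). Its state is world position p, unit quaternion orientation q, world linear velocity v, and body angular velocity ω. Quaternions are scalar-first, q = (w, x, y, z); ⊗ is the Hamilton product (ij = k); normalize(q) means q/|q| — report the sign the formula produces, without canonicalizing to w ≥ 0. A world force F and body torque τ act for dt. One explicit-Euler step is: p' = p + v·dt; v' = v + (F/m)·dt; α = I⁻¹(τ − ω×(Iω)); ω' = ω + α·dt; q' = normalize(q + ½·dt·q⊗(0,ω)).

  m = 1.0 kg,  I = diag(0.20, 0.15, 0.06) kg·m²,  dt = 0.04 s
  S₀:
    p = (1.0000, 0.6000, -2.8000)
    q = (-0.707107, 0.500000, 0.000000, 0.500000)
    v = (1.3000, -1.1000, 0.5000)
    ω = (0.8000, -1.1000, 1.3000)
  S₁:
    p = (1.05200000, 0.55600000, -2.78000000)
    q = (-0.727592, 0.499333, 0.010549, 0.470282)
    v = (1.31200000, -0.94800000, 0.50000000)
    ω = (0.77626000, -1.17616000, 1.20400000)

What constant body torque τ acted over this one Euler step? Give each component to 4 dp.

τ = (0.0100, -0.1400, -0.1000)

Δω = ω₁−ω₀ = (-0.02374000, -0.07616000, -0.09600000)
ω₀×(Iω₀) = (0.1287, 0.1456, 0.0440)
I·α + gyro = (0.0100, -0.1400, -0.1000)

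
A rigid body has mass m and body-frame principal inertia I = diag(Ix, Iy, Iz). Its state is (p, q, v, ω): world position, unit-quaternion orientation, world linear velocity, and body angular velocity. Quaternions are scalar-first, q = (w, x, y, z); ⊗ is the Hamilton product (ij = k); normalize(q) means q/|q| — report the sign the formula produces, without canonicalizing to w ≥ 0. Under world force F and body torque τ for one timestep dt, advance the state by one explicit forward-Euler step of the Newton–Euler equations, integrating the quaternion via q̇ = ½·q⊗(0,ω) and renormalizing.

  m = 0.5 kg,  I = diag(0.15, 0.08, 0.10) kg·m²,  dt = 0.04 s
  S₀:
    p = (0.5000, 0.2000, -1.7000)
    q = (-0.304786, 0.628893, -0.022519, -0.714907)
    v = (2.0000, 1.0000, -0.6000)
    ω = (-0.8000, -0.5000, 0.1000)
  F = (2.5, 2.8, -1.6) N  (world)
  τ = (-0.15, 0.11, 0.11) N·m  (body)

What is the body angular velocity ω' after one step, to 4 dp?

ω' = (-0.8397, -0.4430, 0.1552)

angular accel α = (-0.9933, 1.4250, 1.3800)
new body rate ω' = (-0.8397, -0.4430, 0.1552)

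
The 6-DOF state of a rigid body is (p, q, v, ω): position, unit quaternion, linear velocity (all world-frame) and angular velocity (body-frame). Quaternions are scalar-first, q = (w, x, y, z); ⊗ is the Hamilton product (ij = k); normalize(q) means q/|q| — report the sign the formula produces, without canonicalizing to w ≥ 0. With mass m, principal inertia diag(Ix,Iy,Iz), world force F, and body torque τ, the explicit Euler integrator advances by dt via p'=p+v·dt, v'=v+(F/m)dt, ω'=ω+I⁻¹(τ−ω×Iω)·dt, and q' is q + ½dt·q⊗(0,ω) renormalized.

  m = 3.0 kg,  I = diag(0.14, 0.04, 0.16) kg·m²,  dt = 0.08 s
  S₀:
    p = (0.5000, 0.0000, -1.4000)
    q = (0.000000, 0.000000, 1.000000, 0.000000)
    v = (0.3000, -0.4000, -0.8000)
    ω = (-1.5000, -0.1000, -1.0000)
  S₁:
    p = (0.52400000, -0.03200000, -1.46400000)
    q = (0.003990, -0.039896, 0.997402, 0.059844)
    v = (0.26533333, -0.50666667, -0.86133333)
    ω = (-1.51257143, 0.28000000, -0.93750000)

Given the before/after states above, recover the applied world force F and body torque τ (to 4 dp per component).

Δv = v₁−v₀ = (-0.03466667, -0.10666667, -0.06133333)
m·(v₁−v₀)/dt = (-1.3000, -4.0000, -2.3000)
Δω = ω₁−ω₀ = (-0.01257143, 0.38000000, 0.06250000)
precession coupling = (0.0120, -0.0300, -0.0150)
applied torque τ = (-0.0100, 0.1600, 0.1100)

F = (-1.3000, -4.0000, -2.3000)
τ = (-0.0100, 0.1600, 0.1100)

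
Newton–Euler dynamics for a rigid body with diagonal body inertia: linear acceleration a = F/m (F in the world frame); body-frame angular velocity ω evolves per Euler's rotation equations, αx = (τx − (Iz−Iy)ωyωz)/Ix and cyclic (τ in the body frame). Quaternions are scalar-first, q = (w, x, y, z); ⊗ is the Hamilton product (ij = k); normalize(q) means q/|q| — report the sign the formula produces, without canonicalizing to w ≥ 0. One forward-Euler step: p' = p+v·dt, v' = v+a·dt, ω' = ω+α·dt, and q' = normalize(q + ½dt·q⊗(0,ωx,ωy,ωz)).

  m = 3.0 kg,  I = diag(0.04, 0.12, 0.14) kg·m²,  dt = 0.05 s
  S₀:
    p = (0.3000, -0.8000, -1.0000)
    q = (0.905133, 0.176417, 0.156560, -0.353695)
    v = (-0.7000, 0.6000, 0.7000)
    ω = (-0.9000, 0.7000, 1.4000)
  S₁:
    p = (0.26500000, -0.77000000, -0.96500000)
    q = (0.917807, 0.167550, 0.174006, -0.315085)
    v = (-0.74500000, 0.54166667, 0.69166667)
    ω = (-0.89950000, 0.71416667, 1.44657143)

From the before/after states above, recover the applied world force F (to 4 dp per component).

F = (-2.7000, -3.5000, -0.5000)

Δv = v₁−v₀ = (-0.04500000, -0.05833333, -0.00833333)
F = m·Δv/dt = (-2.7000, -3.5000, -0.5000)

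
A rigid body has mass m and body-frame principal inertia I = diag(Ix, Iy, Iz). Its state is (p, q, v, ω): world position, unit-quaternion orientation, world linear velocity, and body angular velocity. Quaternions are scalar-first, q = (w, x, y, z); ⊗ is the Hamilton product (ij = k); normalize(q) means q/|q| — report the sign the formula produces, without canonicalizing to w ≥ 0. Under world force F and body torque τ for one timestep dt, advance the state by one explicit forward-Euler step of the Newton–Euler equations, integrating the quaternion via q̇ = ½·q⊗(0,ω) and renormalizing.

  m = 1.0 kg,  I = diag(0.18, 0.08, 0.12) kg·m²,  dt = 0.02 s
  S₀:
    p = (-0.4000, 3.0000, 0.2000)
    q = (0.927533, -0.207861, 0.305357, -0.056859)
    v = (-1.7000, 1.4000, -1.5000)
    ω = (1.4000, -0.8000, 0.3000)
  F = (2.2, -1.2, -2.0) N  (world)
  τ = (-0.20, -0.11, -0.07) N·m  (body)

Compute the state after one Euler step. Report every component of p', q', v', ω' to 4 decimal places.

p + v·dt = (-0.4340, 3.0280, 0.1700)
v' = v + a·dt = (-1.6560, 1.3760, -1.5400)
precession coupling ω×(Iω) = (-0.0096, 0.0252, 0.1120)
angular accel α = (-1.0578, -1.6900, -1.5167)
ω' = ω + α·dt = (1.3788, -0.8338, 0.2697)
Hamilton product q⊗(0,ω) = (0.5523487, 1.3446661, -0.7592707, 0.0170489)
updated quaternion q' = (0.9329, -0.1944, 0.2977, -0.0567)

p' = (-0.4340, 3.0280, 0.1700)
q' = (0.9329, -0.1944, 0.2977, -0.0567)
v' = (-1.6560, 1.3760, -1.5400)
ω' = (1.3788, -0.8338, 0.2697)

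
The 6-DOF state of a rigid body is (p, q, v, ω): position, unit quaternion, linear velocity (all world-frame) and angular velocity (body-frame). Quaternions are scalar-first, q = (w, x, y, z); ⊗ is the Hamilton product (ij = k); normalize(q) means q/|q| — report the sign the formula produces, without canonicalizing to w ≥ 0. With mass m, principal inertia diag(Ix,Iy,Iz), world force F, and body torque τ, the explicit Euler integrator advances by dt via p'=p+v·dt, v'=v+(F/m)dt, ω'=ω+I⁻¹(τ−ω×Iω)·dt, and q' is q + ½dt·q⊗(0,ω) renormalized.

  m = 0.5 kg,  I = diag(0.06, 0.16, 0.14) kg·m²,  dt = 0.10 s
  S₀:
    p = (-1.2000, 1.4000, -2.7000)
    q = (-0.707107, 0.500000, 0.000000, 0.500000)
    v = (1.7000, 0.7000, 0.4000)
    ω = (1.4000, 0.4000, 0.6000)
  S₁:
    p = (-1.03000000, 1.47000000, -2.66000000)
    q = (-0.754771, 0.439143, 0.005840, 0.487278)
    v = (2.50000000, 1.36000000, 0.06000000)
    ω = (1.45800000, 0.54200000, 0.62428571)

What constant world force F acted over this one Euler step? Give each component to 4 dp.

F = (4.0000, 3.3000, -1.7000)

v₁ − v₀ = (0.80000000, 0.66000000, -0.34000000)
F = m·Δv/dt = (4.0000, 3.3000, -1.7000)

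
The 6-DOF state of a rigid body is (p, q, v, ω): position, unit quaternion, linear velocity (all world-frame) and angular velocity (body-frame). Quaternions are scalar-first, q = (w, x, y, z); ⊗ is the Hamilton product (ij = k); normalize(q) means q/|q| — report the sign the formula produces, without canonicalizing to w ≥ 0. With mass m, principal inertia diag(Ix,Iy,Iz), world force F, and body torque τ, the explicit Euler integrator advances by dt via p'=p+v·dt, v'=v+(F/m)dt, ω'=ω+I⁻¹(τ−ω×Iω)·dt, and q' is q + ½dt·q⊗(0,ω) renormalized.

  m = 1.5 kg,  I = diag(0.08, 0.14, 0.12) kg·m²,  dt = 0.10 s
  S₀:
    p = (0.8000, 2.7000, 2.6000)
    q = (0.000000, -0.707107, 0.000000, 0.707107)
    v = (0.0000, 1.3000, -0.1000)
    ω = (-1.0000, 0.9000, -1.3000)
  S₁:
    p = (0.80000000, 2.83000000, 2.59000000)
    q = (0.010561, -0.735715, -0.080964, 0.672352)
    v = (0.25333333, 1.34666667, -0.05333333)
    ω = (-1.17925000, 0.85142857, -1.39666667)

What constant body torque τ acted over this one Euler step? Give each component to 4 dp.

Δω = ω₁−ω₀ = (-0.17925000, -0.04857143, -0.09666667)
ω₀×(Iω₀) = (0.0234, -0.0520, -0.0540)
I·α + gyro = (-0.1200, -0.1200, -0.1700)

τ = (-0.1200, -0.1200, -0.1700)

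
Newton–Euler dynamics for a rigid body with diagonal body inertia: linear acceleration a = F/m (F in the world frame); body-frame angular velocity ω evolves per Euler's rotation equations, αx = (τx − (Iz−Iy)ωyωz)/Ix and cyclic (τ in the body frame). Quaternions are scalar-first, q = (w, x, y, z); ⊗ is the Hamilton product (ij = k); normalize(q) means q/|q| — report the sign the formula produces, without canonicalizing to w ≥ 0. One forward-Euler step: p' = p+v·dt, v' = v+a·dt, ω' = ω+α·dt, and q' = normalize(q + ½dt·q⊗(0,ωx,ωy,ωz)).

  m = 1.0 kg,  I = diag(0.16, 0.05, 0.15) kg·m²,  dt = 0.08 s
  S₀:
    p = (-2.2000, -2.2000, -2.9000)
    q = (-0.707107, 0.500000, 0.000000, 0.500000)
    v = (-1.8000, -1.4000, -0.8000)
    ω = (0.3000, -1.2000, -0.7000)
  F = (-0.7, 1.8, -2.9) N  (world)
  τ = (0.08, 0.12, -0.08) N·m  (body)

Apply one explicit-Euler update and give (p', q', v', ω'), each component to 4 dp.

p' = (-2.3440, -2.3120, -2.9640)
q' = (-0.6980, 0.5147, 0.0539, 0.4950)
v' = (-1.8560, -1.2560, -1.0320)
ω' = (0.2980, -1.0046, -0.7638)

a = (-0.7000, 1.8000, -2.9000)
p' = p + v·dt = (-2.3440, -2.3120, -2.9640)
new velocity v' = (-1.8560, -1.2560, -1.0320)
precession coupling ω×(Iω) = (0.0840, -0.0021, 0.0396)
α = I⁻¹(τ − ω×Iω) = (-0.0250, 2.4420, -0.7973)
new body rate ω' = (0.2980, -1.0046, -0.7638)
q⊗(0,ω) = (0.2000000, 0.3878679, 1.3485284, -0.1050251)
q' = normalize(q + ½dt·q⊗(0,ω)) = (-0.6980, 0.5147, 0.0539, 0.4950)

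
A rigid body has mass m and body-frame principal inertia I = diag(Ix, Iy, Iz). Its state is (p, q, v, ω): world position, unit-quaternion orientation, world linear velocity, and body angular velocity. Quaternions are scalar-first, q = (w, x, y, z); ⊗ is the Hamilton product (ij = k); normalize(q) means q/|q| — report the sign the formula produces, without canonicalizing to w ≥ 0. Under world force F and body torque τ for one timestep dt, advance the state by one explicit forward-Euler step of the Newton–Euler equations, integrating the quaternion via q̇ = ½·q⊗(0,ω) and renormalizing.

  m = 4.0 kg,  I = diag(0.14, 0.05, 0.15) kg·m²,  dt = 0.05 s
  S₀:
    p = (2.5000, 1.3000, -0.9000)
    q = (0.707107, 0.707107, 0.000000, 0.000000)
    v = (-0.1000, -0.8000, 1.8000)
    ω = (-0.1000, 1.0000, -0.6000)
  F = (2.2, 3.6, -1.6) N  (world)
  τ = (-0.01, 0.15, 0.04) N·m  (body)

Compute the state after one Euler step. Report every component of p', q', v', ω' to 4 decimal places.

a = (0.5500, 0.9000, -0.4000)
p + v·dt = (2.4950, 1.2600, -0.8100)
new velocity v' = (-0.0725, -0.7550, 1.7800)
(τ − ω×Iω)/I = (0.3571, 3.0120, 0.2067)
ω + α·dt = (-0.0821, 1.1506, -0.5897)
Hamilton product q⊗(0,ω) = (0.0707107, -0.0707107, 1.1313712, 0.2828428)
updated quaternion q' = (0.7086, 0.7050, 0.0283, 0.0071)

p' = (2.4950, 1.2600, -0.8100)
q' = (0.7086, 0.7050, 0.0283, 0.0071)
v' = (-0.0725, -0.7550, 1.7800)
ω' = (-0.0821, 1.1506, -0.5897)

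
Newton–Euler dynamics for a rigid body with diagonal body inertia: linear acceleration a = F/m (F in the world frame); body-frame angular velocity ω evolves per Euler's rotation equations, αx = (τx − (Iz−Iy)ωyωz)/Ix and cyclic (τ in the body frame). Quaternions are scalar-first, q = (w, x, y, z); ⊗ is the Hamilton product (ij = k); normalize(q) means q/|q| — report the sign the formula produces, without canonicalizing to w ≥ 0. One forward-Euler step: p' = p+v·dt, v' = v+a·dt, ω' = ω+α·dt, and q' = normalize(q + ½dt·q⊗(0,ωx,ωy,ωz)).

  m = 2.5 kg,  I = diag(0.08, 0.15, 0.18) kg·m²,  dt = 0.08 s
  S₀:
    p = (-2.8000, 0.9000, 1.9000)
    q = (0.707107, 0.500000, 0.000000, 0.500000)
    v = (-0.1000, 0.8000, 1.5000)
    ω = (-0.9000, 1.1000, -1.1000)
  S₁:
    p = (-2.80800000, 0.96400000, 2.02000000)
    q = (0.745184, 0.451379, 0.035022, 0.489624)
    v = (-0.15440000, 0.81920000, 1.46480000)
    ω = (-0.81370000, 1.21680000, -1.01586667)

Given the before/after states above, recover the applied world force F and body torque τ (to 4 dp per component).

F = (-1.7000, 0.6000, -1.1000)
τ = (0.0500, 0.1200, 0.1200)

ω₁ − ω₀ = (0.08630000, 0.11680000, 0.08413333)
applied torque τ = (0.0500, 0.1200, 0.1200)
velocity change Δv = (-0.05440000, 0.01920000, -0.03520000)
m·(v₁−v₀)/dt = (-1.7000, 0.6000, -1.1000)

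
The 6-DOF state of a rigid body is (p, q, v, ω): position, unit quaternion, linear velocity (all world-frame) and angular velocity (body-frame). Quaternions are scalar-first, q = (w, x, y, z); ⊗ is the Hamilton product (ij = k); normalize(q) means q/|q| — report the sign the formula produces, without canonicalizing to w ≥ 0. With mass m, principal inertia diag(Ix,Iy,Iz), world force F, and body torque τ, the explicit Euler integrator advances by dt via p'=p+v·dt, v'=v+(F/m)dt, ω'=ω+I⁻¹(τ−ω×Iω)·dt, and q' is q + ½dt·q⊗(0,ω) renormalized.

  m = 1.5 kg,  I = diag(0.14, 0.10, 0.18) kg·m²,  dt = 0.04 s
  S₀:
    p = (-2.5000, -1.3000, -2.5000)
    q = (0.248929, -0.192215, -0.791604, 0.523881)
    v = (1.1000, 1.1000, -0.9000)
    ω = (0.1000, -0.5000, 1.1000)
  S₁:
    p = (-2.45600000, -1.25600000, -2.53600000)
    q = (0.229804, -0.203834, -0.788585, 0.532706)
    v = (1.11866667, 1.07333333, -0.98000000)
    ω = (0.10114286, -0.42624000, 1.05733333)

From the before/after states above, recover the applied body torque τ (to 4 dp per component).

τ = (-0.0400, 0.1800, -0.1900)

rate change Δω = (0.00114286, 0.07376000, -0.04266667)
I·α + gyro = (-0.0400, 0.1800, -0.1900)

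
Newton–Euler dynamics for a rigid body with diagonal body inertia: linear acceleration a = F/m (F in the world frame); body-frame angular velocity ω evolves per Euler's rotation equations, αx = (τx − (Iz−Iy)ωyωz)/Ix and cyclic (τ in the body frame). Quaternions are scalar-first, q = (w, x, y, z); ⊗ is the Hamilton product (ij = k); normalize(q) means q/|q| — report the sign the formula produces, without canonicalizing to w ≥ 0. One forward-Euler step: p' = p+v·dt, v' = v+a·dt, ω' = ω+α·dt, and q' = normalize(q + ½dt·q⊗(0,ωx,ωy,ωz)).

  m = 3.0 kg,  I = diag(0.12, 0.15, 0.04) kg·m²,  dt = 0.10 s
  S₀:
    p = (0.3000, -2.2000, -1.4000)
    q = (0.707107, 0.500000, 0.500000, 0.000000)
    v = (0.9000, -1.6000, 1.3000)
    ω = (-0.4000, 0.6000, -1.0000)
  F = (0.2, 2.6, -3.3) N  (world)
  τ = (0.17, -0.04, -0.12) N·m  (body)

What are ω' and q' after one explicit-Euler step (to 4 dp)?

precession coupling ω×(Iω) = (0.0660, 0.0320, -0.0072)
α = I⁻¹(τ − ω×Iω) = (0.8667, -0.4800, -2.8200)
new body rate ω' = (-0.3133, 0.5520, -1.2820)
2q̇ = q⊗(0,ω) = (-0.1000000, -0.7828428, 0.9242642, -0.2071070)
updated quaternion q' = (0.7008, 0.4600, 0.5452, -0.0103)

ω' = (-0.3133, 0.5520, -1.2820)
q' = (0.7008, 0.4600, 0.5452, -0.0103)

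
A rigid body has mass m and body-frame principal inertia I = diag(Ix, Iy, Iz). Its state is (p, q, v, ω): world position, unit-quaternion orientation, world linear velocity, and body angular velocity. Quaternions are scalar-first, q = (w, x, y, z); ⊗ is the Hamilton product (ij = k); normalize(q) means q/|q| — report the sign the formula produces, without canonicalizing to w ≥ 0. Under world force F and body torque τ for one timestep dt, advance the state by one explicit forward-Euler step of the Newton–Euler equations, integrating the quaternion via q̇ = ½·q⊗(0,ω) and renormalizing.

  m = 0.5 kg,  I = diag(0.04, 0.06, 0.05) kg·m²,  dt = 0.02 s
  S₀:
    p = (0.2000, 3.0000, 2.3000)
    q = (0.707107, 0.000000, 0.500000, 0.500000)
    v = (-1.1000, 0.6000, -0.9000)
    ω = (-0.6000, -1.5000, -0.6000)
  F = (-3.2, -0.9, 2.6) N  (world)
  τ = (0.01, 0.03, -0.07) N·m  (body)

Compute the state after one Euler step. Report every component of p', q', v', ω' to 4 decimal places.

p' = (0.1780, 3.0120, 2.2820)
q' = (0.7175, 0.0003, 0.4863, 0.4987)
v' = (-1.2280, 0.5640, -0.7960)
ω' = (-0.5905, -1.4888, -0.6352)

precession coupling ω×(Iω) = (-0.0090, -0.0036, 0.0180)
(τ − ω×Iω)/I = (0.4750, 0.5600, -1.7600)
ω + α·dt = (-0.5905, -1.4888, -0.6352)
Hamilton product q⊗(0,ω) = (1.0500000, 0.0257358, -1.3606605, -0.1242642)
q' = normalize(q + ½dt·q⊗(0,ω)) = (0.7175, 0.0003, 0.4863, 0.4987)
p + v·dt = (0.1780, 3.0120, 2.2820)
v + (F/m)dt = (-1.2280, 0.5640, -0.7960)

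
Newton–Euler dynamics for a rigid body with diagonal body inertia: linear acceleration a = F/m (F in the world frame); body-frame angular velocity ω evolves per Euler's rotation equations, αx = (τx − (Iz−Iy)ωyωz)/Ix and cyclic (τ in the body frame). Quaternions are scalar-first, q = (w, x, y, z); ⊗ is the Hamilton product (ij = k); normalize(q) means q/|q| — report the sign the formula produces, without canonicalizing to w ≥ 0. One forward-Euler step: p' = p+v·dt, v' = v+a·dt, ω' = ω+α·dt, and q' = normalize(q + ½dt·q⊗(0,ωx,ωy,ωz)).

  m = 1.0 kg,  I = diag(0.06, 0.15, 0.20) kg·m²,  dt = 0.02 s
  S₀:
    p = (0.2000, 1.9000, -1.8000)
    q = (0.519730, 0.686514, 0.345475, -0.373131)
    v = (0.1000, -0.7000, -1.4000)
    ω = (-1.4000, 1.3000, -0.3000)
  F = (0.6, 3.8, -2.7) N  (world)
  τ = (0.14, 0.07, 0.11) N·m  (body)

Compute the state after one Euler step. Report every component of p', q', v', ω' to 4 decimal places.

p' = (0.2020, 1.8860, -1.8280)
q' = (0.5236, 0.6829, 0.3594, -0.3609)
v' = (0.1120, -0.6240, -1.4540)
ω' = (-1.3468, 1.3172, -0.2726)

linear accel F/m = (0.6000, 3.8000, -2.7000)
p' = p + v·dt = (0.2020, 1.8860, -1.8280)
v + (F/m)dt = (0.1120, -0.6240, -1.4540)
ω×(Iω) gyroscopic = (-0.0195, -0.0588, -0.1638)
angular accel α = (2.6583, 0.8587, 1.3690)
new body rate ω' = (-1.3468, 1.3172, -0.2726)
2q̇ = q⊗(0,ω) = (0.4000628, -0.3461942, 1.4039866, 1.2202142)
q' = normalize(q + ½dt·q⊗(0,ω)) = (0.5236, 0.6829, 0.3594, -0.3609)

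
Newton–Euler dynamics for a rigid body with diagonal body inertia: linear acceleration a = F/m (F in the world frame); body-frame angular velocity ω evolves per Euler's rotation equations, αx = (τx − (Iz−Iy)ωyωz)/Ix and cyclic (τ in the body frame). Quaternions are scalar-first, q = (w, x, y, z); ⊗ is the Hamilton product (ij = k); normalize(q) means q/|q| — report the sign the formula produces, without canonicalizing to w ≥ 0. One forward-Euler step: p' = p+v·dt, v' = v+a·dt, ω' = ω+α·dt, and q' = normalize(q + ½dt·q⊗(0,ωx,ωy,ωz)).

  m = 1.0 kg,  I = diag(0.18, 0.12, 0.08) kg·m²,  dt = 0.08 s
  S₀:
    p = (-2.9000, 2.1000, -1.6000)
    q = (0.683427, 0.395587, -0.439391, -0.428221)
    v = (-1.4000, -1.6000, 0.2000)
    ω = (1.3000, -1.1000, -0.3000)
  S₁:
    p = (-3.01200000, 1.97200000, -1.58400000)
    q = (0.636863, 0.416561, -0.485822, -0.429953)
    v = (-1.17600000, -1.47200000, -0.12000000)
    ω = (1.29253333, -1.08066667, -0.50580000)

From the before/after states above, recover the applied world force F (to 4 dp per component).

F = (2.8000, 1.6000, -4.0000)

velocity change Δv = (0.22400000, 0.12800000, -0.32000000)
F = m·Δv/dt = (2.8000, 1.6000, -4.0000)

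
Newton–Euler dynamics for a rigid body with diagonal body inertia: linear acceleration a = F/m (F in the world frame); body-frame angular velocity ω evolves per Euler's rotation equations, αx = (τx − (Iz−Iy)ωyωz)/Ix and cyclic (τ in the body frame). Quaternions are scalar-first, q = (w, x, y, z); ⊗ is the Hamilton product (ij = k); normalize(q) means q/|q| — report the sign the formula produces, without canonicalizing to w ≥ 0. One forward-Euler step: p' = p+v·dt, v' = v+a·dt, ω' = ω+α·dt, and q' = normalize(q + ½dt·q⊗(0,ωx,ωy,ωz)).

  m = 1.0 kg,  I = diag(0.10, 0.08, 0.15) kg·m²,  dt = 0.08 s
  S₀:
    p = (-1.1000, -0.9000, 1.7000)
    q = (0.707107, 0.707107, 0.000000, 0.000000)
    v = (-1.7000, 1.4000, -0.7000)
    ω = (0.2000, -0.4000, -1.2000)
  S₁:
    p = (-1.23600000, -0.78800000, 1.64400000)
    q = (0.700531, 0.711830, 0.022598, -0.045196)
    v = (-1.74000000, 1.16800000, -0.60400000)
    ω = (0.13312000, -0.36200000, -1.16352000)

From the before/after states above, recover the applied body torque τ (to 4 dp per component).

τ = (-0.0500, 0.0500, 0.0700)

Δω = ω₁−ω₀ = (-0.06688000, 0.03800000, 0.03648000)
applied torque τ = (-0.0500, 0.0500, 0.0700)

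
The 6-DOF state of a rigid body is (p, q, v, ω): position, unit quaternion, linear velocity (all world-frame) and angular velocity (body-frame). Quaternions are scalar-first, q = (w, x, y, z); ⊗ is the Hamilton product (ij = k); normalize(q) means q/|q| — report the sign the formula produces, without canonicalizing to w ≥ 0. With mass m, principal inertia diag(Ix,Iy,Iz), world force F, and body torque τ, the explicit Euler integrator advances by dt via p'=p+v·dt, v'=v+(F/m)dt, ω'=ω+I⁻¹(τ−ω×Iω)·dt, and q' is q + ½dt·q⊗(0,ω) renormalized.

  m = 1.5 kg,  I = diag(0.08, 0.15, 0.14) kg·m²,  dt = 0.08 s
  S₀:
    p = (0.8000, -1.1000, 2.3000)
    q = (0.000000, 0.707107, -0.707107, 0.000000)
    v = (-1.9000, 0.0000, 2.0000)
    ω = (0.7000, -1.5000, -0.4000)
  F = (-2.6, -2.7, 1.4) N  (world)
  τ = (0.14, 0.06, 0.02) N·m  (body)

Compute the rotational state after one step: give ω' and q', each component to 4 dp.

ω' = (0.8460, -1.4770, -0.3466)
q' = (-0.0621, 0.7168, -0.6942, -0.0226)

ω×(Iω) gyroscopic = (-0.0060, 0.0168, -0.0735)
(τ − ω×Iω)/I = (1.8250, 0.2880, 0.6679)
ω' = ω + α·dt = (0.8460, -1.4770, -0.3466)
2q̇ = q⊗(0,ω) = (-1.5556354, 0.2828428, 0.2828428, -0.5656856)
updated quaternion q' = (-0.0621, 0.7168, -0.6942, -0.0226)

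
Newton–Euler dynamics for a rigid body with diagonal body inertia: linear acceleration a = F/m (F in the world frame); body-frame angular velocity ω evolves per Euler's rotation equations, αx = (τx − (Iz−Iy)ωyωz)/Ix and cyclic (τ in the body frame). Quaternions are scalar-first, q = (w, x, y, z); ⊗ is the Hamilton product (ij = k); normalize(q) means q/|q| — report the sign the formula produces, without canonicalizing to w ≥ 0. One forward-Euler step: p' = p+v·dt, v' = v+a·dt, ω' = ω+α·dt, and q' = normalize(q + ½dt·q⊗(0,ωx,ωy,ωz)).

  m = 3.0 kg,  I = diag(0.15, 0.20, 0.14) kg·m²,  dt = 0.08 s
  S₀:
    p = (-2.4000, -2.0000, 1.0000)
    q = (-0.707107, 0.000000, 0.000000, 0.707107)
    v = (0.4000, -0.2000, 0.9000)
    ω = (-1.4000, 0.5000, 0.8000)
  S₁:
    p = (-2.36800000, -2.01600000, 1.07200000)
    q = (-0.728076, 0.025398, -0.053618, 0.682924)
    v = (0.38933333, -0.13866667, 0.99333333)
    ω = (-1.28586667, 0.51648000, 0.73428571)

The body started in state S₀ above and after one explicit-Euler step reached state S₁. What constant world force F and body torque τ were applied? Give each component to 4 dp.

F = (-0.4000, 2.3000, 3.5000)
τ = (0.1900, 0.0300, -0.1500)

Δω = ω₁−ω₀ = (0.11413333, 0.01648000, -0.06571429)
I·α + gyro = (0.1900, 0.0300, -0.1500)
Δv = v₁−v₀ = (-0.01066667, 0.06133333, 0.09333333)
applied force F = (-0.4000, 2.3000, 3.5000)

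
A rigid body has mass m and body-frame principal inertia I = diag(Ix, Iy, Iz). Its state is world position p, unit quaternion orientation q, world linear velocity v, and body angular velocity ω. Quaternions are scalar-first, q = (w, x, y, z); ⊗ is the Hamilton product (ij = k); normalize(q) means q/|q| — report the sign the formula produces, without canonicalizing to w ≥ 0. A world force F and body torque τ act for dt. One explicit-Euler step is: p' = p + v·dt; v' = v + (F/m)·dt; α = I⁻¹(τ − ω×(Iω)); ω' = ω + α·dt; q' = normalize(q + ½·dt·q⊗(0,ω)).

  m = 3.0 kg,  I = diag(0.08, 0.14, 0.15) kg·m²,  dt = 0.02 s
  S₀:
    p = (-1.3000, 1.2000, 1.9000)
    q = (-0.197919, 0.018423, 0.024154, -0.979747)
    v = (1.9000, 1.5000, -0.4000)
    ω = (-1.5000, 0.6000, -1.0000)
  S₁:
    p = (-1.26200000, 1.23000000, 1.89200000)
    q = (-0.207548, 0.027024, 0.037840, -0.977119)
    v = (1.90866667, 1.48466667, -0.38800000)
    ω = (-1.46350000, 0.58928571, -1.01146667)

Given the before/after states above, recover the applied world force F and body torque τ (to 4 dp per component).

Δω = ω₁−ω₀ = (0.03650000, -0.01071429, -0.01146667)
gyro term ω₀×Iω₀ = (-0.0060, -0.1050, -0.0540)
applied torque τ = (0.1400, -0.1800, -0.1400)
velocity change Δv = (0.00866667, -0.01533333, 0.01200000)
m·(v₁−v₀)/dt = (1.3000, -2.3000, 1.8000)

F = (1.3000, -2.3000, 1.8000)
τ = (0.1400, -0.1800, -0.1400)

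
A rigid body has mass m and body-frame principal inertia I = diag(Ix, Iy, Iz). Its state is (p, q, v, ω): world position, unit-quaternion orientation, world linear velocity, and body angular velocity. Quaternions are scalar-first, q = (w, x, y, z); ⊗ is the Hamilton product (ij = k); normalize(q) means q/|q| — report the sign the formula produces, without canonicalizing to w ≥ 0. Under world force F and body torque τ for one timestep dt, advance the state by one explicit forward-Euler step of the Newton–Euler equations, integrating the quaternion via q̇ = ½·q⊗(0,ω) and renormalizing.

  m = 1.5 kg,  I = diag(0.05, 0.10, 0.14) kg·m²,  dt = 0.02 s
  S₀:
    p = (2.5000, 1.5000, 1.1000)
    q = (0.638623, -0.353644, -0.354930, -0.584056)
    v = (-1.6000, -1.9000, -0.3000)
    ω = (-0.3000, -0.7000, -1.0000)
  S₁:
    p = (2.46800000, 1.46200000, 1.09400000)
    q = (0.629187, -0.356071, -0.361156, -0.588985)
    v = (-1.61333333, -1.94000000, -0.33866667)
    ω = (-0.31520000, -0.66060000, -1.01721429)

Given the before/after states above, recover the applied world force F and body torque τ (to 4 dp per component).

v₁ − v₀ = (-0.01333333, -0.04000000, -0.03866667)
applied force F = (-1.0000, -3.0000, -2.9000)
rate change Δω = (-0.01520000, 0.03940000, -0.01721429)
gyro term ω₀×Iω₀ = (0.0280, -0.0270, 0.0105)
applied torque τ = (-0.0100, 0.1700, -0.1100)

F = (-1.0000, -3.0000, -2.9000)
τ = (-0.0100, 0.1700, -0.1100)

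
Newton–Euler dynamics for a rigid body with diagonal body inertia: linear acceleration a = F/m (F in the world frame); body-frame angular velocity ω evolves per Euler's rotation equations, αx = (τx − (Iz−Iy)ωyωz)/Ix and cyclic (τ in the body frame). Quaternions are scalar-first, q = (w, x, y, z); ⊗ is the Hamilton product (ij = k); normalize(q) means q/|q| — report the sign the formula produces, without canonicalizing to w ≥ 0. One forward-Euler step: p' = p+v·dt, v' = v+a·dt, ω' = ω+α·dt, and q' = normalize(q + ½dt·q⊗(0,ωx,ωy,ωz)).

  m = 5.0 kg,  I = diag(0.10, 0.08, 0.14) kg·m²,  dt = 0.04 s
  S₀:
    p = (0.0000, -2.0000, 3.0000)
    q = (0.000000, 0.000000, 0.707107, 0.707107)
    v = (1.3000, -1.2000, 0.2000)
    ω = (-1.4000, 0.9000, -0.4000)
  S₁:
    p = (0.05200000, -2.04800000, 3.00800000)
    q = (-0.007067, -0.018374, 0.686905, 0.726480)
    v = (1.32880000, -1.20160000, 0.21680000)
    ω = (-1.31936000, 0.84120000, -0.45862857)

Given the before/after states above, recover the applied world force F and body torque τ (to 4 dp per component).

F = (3.6000, -0.2000, 2.1000)
τ = (0.1800, -0.1400, -0.1800)

Δv = v₁−v₀ = (0.02880000, -0.00160000, 0.01680000)
m·(v₁−v₀)/dt = (3.6000, -0.2000, 2.1000)
rate change Δω = (0.08064000, -0.05880000, -0.05862857)
ω₀×(Iω₀) = (-0.0216, -0.0224, 0.0252)
I·α + gyro = (0.1800, -0.1400, -0.1800)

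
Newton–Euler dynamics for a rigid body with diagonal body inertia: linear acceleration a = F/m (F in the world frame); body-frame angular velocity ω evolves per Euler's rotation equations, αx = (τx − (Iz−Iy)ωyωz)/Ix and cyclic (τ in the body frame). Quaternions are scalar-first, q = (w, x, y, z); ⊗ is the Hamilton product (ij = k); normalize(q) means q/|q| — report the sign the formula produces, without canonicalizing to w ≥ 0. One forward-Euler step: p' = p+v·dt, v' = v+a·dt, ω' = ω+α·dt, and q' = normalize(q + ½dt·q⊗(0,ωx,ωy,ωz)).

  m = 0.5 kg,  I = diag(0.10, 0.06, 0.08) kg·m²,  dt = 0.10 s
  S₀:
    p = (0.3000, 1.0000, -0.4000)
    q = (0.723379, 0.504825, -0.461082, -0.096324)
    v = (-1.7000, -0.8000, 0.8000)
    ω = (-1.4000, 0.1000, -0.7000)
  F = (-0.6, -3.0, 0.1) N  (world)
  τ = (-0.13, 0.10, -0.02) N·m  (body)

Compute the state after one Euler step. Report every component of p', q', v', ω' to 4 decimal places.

new position p' = (0.1300, 0.9200, -0.3200)
v' = v + a·dt = (-1.8200, -1.4000, 0.8200)
gyro term ω×Iω = (-0.0014, 0.0196, 0.0056)
α = I⁻¹(τ − ω×Iω) = (-1.2860, 1.3400, -0.3200)
ω' = ω + α·dt = (-1.5286, 0.2340, -0.7320)
Hamilton product q⊗(0,ω) = (0.6854364, -0.6803408, 0.5605690, -1.1013976)
q' = normalize(q + ½dt·q⊗(0,ω)) = (0.7553, 0.4694, -0.4317, -0.1509)

p' = (0.1300, 0.9200, -0.3200)
q' = (0.7553, 0.4694, -0.4317, -0.1509)
v' = (-1.8200, -1.4000, 0.8200)
ω' = (-1.5286, 0.2340, -0.7320)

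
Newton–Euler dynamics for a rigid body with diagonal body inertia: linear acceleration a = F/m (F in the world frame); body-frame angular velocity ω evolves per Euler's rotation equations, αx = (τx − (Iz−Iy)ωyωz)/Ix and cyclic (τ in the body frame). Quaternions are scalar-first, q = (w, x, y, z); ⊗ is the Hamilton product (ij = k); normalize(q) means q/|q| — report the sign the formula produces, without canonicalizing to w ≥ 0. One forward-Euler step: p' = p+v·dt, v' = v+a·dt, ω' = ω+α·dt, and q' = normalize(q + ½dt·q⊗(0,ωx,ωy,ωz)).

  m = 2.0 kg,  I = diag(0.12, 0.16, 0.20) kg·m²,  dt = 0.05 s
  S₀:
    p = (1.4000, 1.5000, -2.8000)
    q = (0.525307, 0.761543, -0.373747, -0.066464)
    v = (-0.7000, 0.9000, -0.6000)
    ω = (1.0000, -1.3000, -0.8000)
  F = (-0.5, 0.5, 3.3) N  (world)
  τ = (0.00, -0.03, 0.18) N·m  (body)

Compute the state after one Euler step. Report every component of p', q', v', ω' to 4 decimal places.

α = I⁻¹(τ − ω×Iω) = (-0.3467, -0.5875, 1.1600)
new body rate ω' = (0.9827, -1.3294, -0.7420)
2q̇ = q⊗(0,ω) = (-1.3005853, 0.7379014, -0.1401287, -1.0365045)
q + ½dt·q⊗(0,ω), renormalized = (0.4923, 0.7792, -0.3769, -0.0923)
p + v·dt = (1.3650, 1.5450, -2.8300)
v + (F/m)dt = (-0.7125, 0.9125, -0.5175)

p' = (1.3650, 1.5450, -2.8300)
q' = (0.4923, 0.7792, -0.3769, -0.0923)
v' = (-0.7125, 0.9125, -0.5175)
ω' = (0.9827, -1.3294, -0.7420)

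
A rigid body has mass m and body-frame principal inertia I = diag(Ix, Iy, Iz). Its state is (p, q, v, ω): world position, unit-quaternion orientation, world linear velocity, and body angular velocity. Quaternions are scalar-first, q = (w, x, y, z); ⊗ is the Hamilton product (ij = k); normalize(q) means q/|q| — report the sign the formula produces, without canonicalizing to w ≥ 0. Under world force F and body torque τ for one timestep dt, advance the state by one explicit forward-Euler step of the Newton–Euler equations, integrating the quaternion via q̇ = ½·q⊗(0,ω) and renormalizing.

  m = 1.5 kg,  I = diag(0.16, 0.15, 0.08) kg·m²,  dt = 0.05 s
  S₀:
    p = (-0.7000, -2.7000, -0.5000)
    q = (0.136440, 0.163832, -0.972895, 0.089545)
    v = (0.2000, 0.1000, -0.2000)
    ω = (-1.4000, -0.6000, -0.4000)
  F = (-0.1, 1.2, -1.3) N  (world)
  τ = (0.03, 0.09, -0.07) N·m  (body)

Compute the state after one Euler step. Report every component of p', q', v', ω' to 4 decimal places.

p' = (-0.6900, -2.6950, -0.5100)
q' = (0.1284, 0.1700, -0.9757, 0.0516)
v' = (0.1967, 0.1400, -0.2433)
ω' = (-1.3854, -0.5849, -0.4385)

p' = p + v·dt = (-0.6900, -2.6950, -0.5100)
v' = v + a·dt = (0.1967, 0.1400, -0.2433)
ω×(Iω) gyroscopic = (-0.0168, 0.0448, -0.0084)
angular accel α = (0.2925, 0.3013, -0.7700)
ω' = ω + α·dt = (-1.3854, -0.5849, -0.4385)
2q̇ = q⊗(0,ω) = (-0.3185542, 0.2518690, -0.1416942, -1.5149282)
q + ½dt·q⊗(0,ω), renormalized = (0.1284, 0.1700, -0.9757, 0.0516)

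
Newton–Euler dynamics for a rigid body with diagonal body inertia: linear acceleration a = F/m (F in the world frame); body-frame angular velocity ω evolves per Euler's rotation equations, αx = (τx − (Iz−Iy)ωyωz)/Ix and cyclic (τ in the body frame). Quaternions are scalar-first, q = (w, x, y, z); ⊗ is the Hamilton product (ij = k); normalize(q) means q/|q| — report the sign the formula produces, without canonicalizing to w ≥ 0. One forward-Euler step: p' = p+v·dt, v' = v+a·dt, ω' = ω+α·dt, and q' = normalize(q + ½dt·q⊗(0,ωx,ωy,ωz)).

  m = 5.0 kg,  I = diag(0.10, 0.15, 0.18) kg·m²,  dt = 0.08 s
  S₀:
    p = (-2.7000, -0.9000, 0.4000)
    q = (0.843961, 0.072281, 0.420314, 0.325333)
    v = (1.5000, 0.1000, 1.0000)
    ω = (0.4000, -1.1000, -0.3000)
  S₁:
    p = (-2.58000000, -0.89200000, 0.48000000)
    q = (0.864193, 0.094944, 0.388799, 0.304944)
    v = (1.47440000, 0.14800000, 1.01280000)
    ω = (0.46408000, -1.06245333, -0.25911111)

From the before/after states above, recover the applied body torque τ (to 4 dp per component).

ω₁ − ω₀ = (0.06408000, 0.03754667, 0.04088889)
τ = I·(Δω/dt) + ω₀×(Iω₀) = (0.0900, 0.0800, 0.0700)

τ = (0.0900, 0.0800, 0.0700)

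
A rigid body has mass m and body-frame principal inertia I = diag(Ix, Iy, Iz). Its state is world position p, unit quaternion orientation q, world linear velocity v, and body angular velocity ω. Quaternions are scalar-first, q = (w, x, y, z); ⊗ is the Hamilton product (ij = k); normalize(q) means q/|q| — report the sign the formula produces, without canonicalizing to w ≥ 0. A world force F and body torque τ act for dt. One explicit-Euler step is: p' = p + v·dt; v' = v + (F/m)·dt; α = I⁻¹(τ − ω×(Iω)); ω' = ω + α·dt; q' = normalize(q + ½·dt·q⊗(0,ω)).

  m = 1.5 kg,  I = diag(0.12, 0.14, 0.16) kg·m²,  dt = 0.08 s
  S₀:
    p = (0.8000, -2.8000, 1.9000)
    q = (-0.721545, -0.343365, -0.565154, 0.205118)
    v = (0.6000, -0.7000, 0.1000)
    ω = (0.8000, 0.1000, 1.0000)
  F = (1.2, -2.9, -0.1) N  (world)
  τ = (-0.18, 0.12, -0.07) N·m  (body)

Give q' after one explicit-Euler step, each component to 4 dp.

q' = (-0.7156, -0.3894, -0.5470, 0.1927)

2q̇ = q⊗(0,ω) = (0.1260894, -1.1629018, 0.4353049, -0.3037583)
q' = normalize(q + ½dt·q⊗(0,ω)) = (-0.7156, -0.3894, -0.5470, 0.1927)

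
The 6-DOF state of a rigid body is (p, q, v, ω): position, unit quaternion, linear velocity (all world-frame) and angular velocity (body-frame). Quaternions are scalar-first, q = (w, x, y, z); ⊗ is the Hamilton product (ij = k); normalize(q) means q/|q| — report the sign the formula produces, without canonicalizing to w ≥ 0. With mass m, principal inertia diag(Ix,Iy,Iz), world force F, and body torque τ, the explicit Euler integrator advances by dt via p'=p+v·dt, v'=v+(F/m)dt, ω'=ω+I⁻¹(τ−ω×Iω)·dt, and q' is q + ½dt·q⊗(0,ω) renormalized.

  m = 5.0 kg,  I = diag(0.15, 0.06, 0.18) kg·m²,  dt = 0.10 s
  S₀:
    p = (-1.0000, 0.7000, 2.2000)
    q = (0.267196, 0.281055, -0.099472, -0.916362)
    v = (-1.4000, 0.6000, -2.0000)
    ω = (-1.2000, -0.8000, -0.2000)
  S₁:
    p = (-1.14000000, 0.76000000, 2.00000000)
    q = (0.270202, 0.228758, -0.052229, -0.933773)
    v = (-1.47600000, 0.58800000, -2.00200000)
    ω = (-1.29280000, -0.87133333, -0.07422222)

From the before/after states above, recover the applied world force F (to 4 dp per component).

Δv = v₁−v₀ = (-0.07600000, -0.01200000, -0.00200000)
F = m·Δv/dt = (-3.8000, -0.6000, -0.1000)

F = (-3.8000, -0.6000, -0.1000)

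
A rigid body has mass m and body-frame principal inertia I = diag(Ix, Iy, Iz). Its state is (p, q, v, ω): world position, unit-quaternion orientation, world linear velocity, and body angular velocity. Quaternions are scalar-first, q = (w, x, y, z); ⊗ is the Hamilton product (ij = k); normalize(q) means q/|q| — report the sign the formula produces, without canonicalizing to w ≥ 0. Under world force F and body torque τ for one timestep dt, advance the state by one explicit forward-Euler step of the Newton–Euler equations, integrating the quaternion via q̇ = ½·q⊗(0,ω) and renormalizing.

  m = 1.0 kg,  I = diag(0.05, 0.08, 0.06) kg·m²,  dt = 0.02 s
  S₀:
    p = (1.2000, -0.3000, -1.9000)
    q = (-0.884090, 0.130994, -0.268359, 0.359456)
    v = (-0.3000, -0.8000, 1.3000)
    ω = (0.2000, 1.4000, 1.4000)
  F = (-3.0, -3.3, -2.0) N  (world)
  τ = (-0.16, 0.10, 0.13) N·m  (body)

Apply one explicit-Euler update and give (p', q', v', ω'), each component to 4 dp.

gyro term ω×Iω = (-0.0392, -0.0028, 0.0084)
angular accel α = (-2.4160, 1.2850, 2.0267)
ω + α·dt = (0.1517, 1.4257, 1.4405)
2q̇ = q⊗(0,ω) = (-0.1537346, -1.0557590, -1.3492264, -1.0006626)
q + ½dt·q⊗(0,ω), renormalized = (-0.8855, 0.1204, -0.2818, 0.3494)
new position p' = (1.1940, -0.3160, -1.8740)
v + (F/m)dt = (-0.3600, -0.8660, 1.2600)

p' = (1.1940, -0.3160, -1.8740)
q' = (-0.8855, 0.1204, -0.2818, 0.3494)
v' = (-0.3600, -0.8660, 1.2600)
ω' = (0.1517, 1.4257, 1.4405)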